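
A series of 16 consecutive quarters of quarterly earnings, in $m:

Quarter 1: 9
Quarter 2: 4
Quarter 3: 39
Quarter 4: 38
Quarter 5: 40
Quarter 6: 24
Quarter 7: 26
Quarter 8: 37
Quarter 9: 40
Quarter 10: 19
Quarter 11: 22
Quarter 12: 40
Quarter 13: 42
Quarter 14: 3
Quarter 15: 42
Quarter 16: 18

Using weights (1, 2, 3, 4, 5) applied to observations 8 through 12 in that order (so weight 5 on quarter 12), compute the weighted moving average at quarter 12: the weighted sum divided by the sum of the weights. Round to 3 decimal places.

Weighted sum: 1·37 + 2·40 + 3·19 + 4·22 + 5·40 = 37 + 80 + 57 + 88 + 200 = 462
Weight total: 1 + 2 + 3 + 4 + 5 = 15
WMA = 462 / 15 = 30.800

30.800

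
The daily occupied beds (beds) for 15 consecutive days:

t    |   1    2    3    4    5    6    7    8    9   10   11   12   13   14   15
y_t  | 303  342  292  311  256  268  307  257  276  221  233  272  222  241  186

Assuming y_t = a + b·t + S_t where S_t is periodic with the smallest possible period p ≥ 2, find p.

5

First differences y_{t+1} − y_t: 39, -50, 19, -55, 12, 39, -50, 19, -55, 12, 39, -50, …
The difference pattern repeats every 5 terms and not for any smaller step, so p = 5.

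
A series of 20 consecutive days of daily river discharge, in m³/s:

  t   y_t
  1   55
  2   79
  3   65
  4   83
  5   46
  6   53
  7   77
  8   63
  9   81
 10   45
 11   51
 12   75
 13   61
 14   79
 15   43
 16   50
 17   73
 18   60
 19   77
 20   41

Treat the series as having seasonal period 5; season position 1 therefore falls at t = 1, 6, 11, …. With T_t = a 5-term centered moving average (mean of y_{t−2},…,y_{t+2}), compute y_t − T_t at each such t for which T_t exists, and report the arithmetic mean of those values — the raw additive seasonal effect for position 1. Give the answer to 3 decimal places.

-11.333

Season position 1 occurs at t = 6, 11, 16 (where T_t is defined).
t=6: T_6 = 64.40000; y_6 − T_6 = 53 − 64.40000 = -11.40000
t=11: T_11 = 62.60000; y_11 − T_11 = 51 − 62.60000 = -11.60000
t=16: T_16 = 61.00000; y_16 − T_16 = 50 − 61.00000 = -11.00000
Mean deviation: (-11.40000 + -11.60000 + -11.00000) / 3 = -11.333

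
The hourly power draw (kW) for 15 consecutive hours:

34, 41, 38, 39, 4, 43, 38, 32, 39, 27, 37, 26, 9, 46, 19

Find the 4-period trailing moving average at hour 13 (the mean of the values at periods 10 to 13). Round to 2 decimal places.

Sum of periods 10–13: 27 + 37 + 26 + 9 = 99
Divide by 4: 99 / 4 = 24.75

24.75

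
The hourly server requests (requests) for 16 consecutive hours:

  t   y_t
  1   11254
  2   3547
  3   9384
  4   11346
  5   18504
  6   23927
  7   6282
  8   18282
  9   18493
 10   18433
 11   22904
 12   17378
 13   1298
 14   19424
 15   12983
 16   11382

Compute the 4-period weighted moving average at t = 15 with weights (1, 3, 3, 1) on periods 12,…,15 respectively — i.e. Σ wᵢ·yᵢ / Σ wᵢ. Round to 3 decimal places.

Weighted sum: 1·17378 + 3·1298 + 3·19424 + 1·12983 = 17378 + 3894 + 58272 + 12983 = 92527
Weight total: 1 + 3 + 3 + 1 = 8
WMA = 92527 / 8 = 11565.875

11565.875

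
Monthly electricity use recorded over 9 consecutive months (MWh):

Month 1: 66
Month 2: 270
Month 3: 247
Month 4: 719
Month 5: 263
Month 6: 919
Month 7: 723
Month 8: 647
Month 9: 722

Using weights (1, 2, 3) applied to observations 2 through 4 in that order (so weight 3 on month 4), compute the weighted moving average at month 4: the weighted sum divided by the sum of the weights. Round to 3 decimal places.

486.833

Weighted sum: 1·270 + 2·247 + 3·719 = 270 + 494 + 2157 = 2921
Weight total: 1 + 2 + 3 = 6
WMA = 2921 / 6 = 486.833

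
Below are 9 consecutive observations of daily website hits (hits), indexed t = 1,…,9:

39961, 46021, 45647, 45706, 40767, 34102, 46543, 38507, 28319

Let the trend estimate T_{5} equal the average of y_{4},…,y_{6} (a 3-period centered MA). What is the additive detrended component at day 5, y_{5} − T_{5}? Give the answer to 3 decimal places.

Trend T_5 = (45706 + 40767 + 34102) / 3 = 120575/3 = 40191.66667
Detrended value: 40767 − 40191.66667 = 575.333

575.333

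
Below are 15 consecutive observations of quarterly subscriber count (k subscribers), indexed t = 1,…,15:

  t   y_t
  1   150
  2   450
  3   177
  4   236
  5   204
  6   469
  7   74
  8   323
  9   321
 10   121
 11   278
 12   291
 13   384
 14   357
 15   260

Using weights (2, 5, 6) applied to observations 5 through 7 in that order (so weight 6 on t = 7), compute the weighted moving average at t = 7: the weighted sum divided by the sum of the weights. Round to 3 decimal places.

Weighted sum: 2·204 + 5·469 + 6·74 = 408 + 2345 + 444 = 3197
Weight total: 2 + 5 + 6 = 13
WMA = 3197 / 13 = 245.923

245.923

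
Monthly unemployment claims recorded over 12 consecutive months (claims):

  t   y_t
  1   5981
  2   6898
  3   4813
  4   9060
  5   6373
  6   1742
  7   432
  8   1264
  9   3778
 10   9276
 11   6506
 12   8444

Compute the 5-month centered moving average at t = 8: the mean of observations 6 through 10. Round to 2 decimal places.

3298.40

Sum of periods 6–10: 1742 + 432 + 1264 + 3778 + 9276 = 16492
Divide by 5: 16492 / 5 = 3298.40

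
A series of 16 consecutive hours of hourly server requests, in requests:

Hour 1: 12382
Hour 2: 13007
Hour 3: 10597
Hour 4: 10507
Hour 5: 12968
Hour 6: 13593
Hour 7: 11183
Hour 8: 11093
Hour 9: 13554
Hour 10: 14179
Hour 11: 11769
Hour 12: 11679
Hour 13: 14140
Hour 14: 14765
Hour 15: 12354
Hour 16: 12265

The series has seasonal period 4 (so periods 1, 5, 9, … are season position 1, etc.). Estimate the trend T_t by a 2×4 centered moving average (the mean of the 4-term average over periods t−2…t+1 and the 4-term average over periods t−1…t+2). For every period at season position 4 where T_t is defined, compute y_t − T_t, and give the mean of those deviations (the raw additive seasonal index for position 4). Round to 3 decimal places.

Season position 4 occurs at t = 4, 8, 12 (where T_t is defined).
t=4: T_4 = 11843.00000; y_4 − T_4 = 10507 − 11843.00000 = -1336.00000
t=8: T_8 = 12429.00000; y_8 − T_8 = 11093 − 12429.00000 = -1336.00000
t=12: T_12 = 13015.00000; y_12 − T_12 = 11679 − 13015.00000 = -1336.00000
Mean deviation: (-1336.00000 + -1336.00000 + -1336.00000) / 3 = -1336.000

-1336.000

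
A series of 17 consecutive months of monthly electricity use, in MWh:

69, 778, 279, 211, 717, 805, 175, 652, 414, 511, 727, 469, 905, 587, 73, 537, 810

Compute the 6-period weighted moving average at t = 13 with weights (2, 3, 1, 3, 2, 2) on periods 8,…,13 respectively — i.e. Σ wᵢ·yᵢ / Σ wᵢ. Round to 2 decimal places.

Weighted sum: 2·652 + 3·414 + 1·511 + 3·727 + 2·469 + 2·905 = 1304 + 1242 + 511 + 2181 + 938 + 1810 = 7986
Weight total: 2 + 3 + 1 + 3 + 2 + 2 = 13
WMA = 7986 / 13 = 614.31

614.31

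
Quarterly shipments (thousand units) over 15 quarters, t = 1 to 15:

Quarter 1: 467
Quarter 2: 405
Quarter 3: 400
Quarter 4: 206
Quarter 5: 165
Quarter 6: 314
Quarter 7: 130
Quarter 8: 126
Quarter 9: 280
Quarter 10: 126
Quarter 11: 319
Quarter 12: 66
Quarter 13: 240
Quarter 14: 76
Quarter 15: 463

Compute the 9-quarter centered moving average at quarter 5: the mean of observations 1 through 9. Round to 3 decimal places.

277.000

Sum of periods 1–9: 467 + 405 + 400 + 206 + 165 + 314 + 130 + 126 + 280 = 2493
Divide by 9: 2493 / 9 = 277.000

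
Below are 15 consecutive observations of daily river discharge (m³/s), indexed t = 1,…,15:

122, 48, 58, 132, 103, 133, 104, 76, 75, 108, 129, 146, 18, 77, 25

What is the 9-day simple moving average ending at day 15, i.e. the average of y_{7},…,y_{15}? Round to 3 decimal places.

84.222

Sum of periods 7–15: 104 + 76 + 75 + 108 + 129 + 146 + 18 + 77 + 25 = 758
Divide by 9: 758 / 9 = 84.222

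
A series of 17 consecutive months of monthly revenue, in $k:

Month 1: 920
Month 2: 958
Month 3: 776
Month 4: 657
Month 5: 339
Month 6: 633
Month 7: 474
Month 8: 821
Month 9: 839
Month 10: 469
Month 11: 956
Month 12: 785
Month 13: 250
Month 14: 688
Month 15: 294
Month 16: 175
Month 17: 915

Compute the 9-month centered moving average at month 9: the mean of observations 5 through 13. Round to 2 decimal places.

618.44

Sum of periods 5–13: 339 + 633 + 474 + 821 + 839 + 469 + 956 + 785 + 250 = 5566
Divide by 9: 5566 / 9 = 618.44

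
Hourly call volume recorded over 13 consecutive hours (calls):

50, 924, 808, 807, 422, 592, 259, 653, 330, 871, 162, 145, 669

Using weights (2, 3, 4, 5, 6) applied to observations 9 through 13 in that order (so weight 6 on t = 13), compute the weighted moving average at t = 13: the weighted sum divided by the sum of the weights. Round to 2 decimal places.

433.00

Weighted sum: 2·330 + 3·871 + 4·162 + 5·145 + 6·669 = 660 + 2613 + 648 + 725 + 4014 = 8660
Weight total: 2 + 3 + 4 + 5 + 6 = 20
WMA = 8660 / 20 = 433.00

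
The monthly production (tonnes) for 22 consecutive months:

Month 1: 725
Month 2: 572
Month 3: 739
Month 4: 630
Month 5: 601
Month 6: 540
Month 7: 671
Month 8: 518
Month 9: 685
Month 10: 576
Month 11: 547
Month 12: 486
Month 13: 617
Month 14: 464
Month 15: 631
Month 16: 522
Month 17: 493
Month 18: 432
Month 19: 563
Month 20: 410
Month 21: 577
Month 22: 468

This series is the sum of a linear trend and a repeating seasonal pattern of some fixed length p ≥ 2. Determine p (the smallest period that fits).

First differences y_{t+1} − y_t: -153, 167, -109, -29, -61, 131, -153, 167, -109, -29, -61, 131, -153, 167, …
The difference pattern repeats every 6 terms and not for any smaller step, so p = 6.

6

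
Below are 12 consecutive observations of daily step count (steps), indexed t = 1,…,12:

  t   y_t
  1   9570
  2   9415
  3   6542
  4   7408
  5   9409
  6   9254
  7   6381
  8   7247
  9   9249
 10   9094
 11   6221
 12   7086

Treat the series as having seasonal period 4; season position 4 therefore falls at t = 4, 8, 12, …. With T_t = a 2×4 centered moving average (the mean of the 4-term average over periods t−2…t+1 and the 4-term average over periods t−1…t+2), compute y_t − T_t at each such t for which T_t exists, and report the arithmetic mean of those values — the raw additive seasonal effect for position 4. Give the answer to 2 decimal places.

-765.56

Season position 4 occurs at t = 4, 8 (where T_t is defined).
t=4: T_4 = 8173.3750; y_4 − T_4 = 7408 − 8173.3750 = -765.3750
t=8: T_8 = 8012.7500; y_8 − T_8 = 7247 − 8012.7500 = -765.7500
Mean deviation: (-765.3750 + -765.7500) / 2 = -765.56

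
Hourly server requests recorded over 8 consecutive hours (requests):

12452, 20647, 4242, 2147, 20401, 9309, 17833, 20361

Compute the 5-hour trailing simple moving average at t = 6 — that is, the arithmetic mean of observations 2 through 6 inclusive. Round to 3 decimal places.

11349.200

Sum of periods 2–6: 20647 + 4242 + 2147 + 20401 + 9309 = 56746
Divide by 5: 56746 / 5 = 11349.200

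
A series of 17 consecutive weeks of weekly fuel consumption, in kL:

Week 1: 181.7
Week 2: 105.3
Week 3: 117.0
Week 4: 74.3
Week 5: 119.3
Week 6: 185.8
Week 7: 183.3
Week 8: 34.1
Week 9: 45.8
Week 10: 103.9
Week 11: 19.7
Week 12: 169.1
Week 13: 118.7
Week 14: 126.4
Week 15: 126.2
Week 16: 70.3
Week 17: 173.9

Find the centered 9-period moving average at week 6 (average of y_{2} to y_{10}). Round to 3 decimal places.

Sum of periods 2–10: 105.3 + 117.0 + 74.3 + 119.3 + 185.8 + 183.3 + 34.1 + 45.8 + 103.9 = 968.8
Divide by 9: 968.8 / 9 = 107.644

107.644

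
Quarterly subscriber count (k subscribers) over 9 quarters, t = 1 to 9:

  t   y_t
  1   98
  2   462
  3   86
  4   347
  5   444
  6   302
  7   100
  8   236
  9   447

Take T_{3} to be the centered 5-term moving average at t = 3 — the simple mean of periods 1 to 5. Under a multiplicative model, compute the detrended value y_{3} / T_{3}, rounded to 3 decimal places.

Trend T_3 = (98 + 462 + 86 + 347 + 444) / 5 = 1437/5 = 287.40000
Ratio to trend: 86 / 287.40000 = 0.299

0.299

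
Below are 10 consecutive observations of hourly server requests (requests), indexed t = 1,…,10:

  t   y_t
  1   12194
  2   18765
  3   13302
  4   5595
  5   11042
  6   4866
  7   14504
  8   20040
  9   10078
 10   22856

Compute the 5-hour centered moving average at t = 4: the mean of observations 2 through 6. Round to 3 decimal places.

Sum of periods 2–6: 18765 + 13302 + 5595 + 11042 + 4866 = 53570
Divide by 5: 53570 / 5 = 10714.000

10714.000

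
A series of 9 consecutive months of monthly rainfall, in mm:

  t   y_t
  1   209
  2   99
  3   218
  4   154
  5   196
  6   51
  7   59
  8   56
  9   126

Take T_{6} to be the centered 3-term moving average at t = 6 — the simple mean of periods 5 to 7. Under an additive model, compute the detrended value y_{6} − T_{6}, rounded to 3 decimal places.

-51.000

Trend T_6 = (196 + 51 + 59) / 3 = 306/3 = 102.00000
Detrended value: 51 − 102.00000 = -51.000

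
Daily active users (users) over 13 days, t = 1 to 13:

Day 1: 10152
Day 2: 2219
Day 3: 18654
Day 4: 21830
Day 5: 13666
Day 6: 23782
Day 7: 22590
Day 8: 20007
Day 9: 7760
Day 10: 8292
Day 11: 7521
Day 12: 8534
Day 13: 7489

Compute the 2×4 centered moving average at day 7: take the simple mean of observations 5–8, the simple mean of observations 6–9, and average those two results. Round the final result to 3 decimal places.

Sum over 5–8: 13666 + 23782 + 22590 + 20007 = 80045
Sum over 6–9: 23782 + 22590 + 20007 + 7760 = 74139
CMA at t=7 = (80045 + 74139) / (2·4) = 154184 / 8 = 19273.000

19273.000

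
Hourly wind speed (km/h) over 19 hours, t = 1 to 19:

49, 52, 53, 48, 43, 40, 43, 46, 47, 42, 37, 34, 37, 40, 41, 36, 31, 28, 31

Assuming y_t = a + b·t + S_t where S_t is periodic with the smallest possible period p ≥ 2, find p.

First differences y_{t+1} − y_t: 3, 1, -5, -5, -3, 3, 3, 1, -5, -5, -3, 3, 3, 1, …
The difference pattern repeats every 6 terms and not for any smaller step, so p = 6.

6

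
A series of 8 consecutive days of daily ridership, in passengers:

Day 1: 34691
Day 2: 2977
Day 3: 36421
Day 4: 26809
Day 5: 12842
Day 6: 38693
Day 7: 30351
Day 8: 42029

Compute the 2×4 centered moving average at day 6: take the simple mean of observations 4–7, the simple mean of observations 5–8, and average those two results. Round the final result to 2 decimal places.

Sum over 4–7: 26809 + 12842 + 38693 + 30351 = 108695
Sum over 5–8: 12842 + 38693 + 30351 + 42029 = 123915
CMA at t=6 = (108695 + 123915) / (2·4) = 232610 / 8 = 29076.25

29076.25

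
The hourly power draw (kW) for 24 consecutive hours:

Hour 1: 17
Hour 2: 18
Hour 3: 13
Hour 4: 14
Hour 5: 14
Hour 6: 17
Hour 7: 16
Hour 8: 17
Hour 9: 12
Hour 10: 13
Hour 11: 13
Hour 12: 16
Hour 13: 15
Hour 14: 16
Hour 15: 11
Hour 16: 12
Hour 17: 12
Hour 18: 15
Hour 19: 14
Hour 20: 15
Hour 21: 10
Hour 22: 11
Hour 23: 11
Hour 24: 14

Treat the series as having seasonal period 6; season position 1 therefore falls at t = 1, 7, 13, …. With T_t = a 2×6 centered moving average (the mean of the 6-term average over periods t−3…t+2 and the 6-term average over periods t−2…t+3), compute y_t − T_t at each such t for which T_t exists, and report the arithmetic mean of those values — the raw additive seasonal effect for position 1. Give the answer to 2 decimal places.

Season position 1 occurs at t = 7, 13, 19 (where T_t is defined).
t=7: T_7 = 14.9167; y_7 − T_7 = 16 − 14.9167 = 1.0833
t=13: T_13 = 13.9167; y_13 − T_13 = 15 − 13.9167 = 1.0833
t=19: T_19 = 12.9167; y_19 − T_19 = 14 − 12.9167 = 1.0833
Mean deviation: (1.0833 + 1.0833 + 1.0833) / 3 = 1.08

1.08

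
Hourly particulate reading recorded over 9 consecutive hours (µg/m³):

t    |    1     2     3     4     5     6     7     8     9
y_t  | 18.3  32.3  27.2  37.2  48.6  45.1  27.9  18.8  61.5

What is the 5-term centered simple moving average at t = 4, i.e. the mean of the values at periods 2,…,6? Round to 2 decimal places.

Sum of periods 2–6: 32.3 + 27.2 + 37.2 + 48.6 + 45.1 = 190.4
Divide by 5: 190.4 / 5 = 38.08

38.08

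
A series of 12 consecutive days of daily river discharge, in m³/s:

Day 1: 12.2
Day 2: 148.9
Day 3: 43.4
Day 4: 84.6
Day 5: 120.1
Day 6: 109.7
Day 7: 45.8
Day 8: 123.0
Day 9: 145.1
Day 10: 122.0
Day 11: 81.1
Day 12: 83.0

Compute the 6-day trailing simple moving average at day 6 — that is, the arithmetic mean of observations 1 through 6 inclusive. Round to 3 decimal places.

86.483

Sum of periods 1–6: 12.2 + 148.9 + 43.4 + 84.6 + 120.1 + 109.7 = 518.9
Divide by 6: 518.9 / 6 = 86.483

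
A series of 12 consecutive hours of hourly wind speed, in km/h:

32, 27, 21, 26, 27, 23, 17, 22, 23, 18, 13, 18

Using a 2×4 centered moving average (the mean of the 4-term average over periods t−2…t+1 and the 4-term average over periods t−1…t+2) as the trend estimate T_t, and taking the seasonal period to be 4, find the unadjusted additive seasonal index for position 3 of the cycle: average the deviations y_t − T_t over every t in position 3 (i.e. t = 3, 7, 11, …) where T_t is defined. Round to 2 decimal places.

-4.81

Season position 3 occurs at t = 3, 7 (where T_t is defined).
t=3: T_3 = 25.8750; y_3 − T_3 = 21 − 25.8750 = -4.8750
t=7: T_7 = 21.7500; y_7 − T_7 = 17 − 21.7500 = -4.7500
Mean deviation: (-4.8750 + -4.7500) / 2 = -4.81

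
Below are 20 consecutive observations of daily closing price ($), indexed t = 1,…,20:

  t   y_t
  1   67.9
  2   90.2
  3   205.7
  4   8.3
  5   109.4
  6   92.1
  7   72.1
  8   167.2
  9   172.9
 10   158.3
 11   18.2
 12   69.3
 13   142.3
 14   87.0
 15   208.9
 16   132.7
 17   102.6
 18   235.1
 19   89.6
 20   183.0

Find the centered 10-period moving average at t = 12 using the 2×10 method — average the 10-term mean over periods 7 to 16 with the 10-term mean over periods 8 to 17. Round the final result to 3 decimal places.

124.415

Sum over 7–16: 72.1 + 167.2 + 172.9 + 158.3 + 18.2 + 69.3 + 142.3 + 87.0 + 208.9 + 132.7 = 1228.9
Sum over 8–17: 167.2 + 172.9 + 158.3 + 18.2 + 69.3 + 142.3 + 87.0 + 208.9 + 132.7 + 102.6 = 1259.4
CMA at t=12 = (1228.9 + 1259.4) / (2·10) = 2488.3 / 20 = 124.415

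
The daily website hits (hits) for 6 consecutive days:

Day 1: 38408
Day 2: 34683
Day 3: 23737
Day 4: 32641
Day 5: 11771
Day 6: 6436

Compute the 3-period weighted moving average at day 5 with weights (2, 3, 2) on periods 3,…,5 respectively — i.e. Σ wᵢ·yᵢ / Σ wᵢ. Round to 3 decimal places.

Weighted sum: 2·23737 + 3·32641 + 2·11771 = 47474 + 97923 + 23542 = 168939
Weight total: 2 + 3 + 2 = 7
WMA = 168939 / 7 = 24134.143

24134.143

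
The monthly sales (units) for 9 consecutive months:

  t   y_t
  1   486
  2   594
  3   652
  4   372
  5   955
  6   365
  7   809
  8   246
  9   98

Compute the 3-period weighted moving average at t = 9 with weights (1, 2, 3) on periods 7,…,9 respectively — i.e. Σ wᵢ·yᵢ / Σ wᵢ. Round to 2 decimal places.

Weighted sum: 1·809 + 2·246 + 3·98 = 809 + 492 + 294 = 1595
Weight total: 1 + 2 + 3 = 6
WMA = 1595 / 6 = 265.83

265.83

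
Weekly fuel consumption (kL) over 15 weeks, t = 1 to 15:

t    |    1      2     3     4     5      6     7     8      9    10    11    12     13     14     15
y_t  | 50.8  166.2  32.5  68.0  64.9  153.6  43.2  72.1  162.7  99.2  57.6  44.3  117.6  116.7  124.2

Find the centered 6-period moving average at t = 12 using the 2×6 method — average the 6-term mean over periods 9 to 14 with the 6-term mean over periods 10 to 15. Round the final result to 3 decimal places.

Sum over 9–14: 162.7 + 99.2 + 57.6 + 44.3 + 117.6 + 116.7 = 598.1
Sum over 10–15: 99.2 + 57.6 + 44.3 + 117.6 + 116.7 + 124.2 = 559.6
CMA at t=12 = (598.1 + 559.6) / (2·6) = 1157.7 / 12 = 96.475

96.475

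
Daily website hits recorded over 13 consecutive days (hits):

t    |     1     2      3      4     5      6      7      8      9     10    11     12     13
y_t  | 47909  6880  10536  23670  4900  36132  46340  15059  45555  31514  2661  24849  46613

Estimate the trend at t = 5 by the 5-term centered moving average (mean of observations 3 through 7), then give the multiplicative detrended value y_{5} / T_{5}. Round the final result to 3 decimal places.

0.202

Trend T_5 = (10536 + 23670 + 4900 + 36132 + 46340) / 5 = 121578/5 = 24315.60000
Ratio to trend: 4900 / 24315.60000 = 0.202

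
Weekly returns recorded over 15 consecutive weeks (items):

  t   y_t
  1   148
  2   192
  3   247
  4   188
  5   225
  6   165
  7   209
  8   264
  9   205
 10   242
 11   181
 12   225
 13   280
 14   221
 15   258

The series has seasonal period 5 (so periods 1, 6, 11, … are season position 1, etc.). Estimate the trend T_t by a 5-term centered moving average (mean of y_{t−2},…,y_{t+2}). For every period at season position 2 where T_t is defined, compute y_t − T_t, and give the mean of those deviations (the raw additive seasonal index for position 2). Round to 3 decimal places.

Season position 2 occurs at t = 7, 12 (where T_t is defined).
t=7: T_7 = 213.60000; y_7 − T_7 = 209 − 213.60000 = -4.60000
t=12: T_12 = 229.80000; y_12 − T_12 = 225 − 229.80000 = -4.80000
Mean deviation: (-4.60000 + -4.80000) / 2 = -4.700

-4.700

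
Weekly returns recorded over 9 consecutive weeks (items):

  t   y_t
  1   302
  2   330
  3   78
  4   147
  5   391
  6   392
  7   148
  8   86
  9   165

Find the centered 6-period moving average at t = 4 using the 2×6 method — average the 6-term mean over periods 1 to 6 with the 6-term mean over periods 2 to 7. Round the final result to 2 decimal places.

Sum over 1–6: 302 + 330 + 78 + 147 + 391 + 392 = 1640
Sum over 2–7: 330 + 78 + 147 + 391 + 392 + 148 = 1486
CMA at t=4 = (1640 + 1486) / (2·6) = 3126 / 12 = 260.50

260.50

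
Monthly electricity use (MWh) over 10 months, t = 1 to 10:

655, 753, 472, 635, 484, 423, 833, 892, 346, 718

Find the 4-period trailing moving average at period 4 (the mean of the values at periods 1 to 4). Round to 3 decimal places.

Sum of periods 1–4: 655 + 753 + 472 + 635 = 2515
Divide by 4: 2515 / 4 = 628.750

628.750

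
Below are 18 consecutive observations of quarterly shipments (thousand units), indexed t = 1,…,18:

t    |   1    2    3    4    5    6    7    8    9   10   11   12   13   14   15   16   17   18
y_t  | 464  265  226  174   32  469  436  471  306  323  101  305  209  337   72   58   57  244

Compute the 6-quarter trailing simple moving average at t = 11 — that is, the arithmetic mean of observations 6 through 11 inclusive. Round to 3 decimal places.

351.000

Sum of periods 6–11: 469 + 436 + 471 + 306 + 323 + 101 = 2106
Divide by 6: 2106 / 6 = 351.000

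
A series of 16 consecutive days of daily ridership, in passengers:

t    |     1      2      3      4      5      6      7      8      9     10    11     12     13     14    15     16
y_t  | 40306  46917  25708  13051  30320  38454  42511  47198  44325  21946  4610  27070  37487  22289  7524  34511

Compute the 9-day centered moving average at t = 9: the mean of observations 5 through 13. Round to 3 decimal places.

Sum of periods 5–13: 30320 + 38454 + 42511 + 47198 + 44325 + 21946 + 4610 + 27070 + 37487 = 293921
Divide by 9: 293921 / 9 = 32657.889

32657.889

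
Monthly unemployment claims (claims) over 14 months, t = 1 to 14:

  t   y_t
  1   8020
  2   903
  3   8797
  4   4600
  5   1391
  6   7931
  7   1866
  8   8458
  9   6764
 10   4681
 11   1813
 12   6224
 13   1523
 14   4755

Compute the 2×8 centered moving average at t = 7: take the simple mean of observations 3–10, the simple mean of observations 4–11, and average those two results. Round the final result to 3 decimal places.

5124.500

Sum over 3–10: 8797 + 4600 + 1391 + 7931 + 1866 + 8458 + 6764 + 4681 = 44488
Sum over 4–11: 4600 + 1391 + 7931 + 1866 + 8458 + 6764 + 4681 + 1813 = 37504
CMA at t=7 = (44488 + 37504) / (2·8) = 81992 / 16 = 5124.500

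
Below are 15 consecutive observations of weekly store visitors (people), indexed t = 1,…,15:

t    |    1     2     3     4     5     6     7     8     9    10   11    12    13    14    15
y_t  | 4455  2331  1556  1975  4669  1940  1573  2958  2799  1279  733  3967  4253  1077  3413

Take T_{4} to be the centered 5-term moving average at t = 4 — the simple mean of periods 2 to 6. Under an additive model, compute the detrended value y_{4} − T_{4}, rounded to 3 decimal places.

-519.200

Trend T_4 = (2331 + 1556 + 1975 + 4669 + 1940) / 5 = 12471/5 = 2494.20000
Detrended value: 1975 − 2494.20000 = -519.200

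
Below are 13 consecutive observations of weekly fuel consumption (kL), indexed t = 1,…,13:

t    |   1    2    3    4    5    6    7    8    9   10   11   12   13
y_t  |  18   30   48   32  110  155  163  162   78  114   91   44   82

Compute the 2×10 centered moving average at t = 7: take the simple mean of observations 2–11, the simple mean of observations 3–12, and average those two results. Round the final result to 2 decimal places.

Sum over 2–11: 30 + 48 + 32 + 110 + 155 + 163 + 162 + 78 + 114 + 91 = 983
Sum over 3–12: 48 + 32 + 110 + 155 + 163 + 162 + 78 + 114 + 91 + 44 = 997
CMA at t=7 = (983 + 997) / (2·10) = 1980 / 20 = 99.00

99.00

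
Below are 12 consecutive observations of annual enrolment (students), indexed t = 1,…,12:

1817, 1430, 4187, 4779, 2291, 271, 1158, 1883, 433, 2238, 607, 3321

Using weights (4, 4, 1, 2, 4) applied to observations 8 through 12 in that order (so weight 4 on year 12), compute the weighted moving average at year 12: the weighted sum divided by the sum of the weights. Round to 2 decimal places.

1733.33

Weighted sum: 4·1883 + 4·433 + 1·2238 + 2·607 + 4·3321 = 7532 + 1732 + 2238 + 1214 + 13284 = 26000
Weight total: 4 + 4 + 1 + 2 + 4 = 15
WMA = 26000 / 15 = 1733.33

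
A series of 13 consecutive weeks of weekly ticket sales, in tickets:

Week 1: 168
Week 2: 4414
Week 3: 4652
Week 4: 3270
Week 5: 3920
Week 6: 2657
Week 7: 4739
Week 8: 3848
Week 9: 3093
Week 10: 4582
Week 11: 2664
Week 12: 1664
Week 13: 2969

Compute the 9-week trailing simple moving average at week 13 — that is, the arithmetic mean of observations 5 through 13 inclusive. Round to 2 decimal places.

3348.44

Sum of periods 5–13: 3920 + 2657 + 4739 + 3848 + 3093 + 4582 + 2664 + 1664 + 2969 = 30136
Divide by 9: 30136 / 9 = 3348.44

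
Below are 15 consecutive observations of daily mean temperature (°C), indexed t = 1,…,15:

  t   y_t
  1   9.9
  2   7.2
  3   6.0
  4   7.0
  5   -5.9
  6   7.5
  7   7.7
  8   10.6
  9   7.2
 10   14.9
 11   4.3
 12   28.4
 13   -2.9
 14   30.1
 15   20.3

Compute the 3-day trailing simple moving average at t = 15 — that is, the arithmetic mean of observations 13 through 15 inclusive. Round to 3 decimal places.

Sum of periods 13–15: (-2.9) + 30.1 + 20.3 = 47.5
Divide by 3: 47.5 / 3 = 15.833

15.833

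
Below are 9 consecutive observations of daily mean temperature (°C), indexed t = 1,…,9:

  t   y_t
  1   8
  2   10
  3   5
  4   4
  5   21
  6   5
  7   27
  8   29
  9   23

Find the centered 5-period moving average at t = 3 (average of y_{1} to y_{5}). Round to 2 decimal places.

Sum of periods 1–5: 8 + 10 + 5 + 4 + 21 = 48
Divide by 5: 48 / 5 = 9.60

9.60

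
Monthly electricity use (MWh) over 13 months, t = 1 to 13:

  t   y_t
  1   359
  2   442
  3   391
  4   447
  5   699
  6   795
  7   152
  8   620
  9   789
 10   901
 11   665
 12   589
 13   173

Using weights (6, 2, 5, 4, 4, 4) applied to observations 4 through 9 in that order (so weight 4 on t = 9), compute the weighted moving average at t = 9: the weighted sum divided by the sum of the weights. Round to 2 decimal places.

571.96

Weighted sum: 6·447 + 2·699 + 5·795 + 4·152 + 4·620 + 4·789 = 2682 + 1398 + 3975 + 608 + 2480 + 3156 = 14299
Weight total: 6 + 2 + 5 + 4 + 4 + 4 = 25
WMA = 14299 / 25 = 571.96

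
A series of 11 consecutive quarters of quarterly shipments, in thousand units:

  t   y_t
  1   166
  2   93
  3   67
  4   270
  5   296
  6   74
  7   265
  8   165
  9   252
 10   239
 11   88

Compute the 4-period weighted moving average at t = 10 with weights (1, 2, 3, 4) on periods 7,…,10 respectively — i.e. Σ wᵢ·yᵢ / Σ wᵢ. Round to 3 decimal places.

230.700

Weighted sum: 1·265 + 2·165 + 3·252 + 4·239 = 265 + 330 + 756 + 956 = 2307
Weight total: 1 + 2 + 3 + 4 = 10
WMA = 2307 / 10 = 230.700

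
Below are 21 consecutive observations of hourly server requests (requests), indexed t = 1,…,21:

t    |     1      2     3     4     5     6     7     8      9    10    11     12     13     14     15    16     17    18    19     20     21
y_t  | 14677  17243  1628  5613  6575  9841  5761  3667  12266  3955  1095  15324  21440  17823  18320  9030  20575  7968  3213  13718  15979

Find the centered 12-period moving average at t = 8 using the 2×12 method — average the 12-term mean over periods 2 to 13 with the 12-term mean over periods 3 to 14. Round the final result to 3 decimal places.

Sum over 2–13: 17243 + 1628 + 5613 + 6575 + 9841 + 5761 + 3667 + 12266 + 3955 + 1095 + 15324 + 21440 = 104408
Sum over 3–14: 1628 + 5613 + 6575 + 9841 + 5761 + 3667 + 12266 + 3955 + 1095 + 15324 + 21440 + 17823 = 104988
CMA at t=8 = (104408 + 104988) / (2·12) = 209396 / 24 = 8724.833

8724.833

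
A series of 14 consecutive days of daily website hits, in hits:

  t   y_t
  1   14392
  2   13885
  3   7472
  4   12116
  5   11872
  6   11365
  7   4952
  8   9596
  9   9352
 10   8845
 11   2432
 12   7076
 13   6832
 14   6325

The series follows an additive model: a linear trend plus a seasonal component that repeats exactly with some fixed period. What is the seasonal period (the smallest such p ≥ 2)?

First differences y_{t+1} − y_t: -507, -6413, 4644, -244, -507, -6413, 4644, -244, -507, -6413, …
The difference pattern repeats every 4 terms and not for any smaller step, so p = 4.

4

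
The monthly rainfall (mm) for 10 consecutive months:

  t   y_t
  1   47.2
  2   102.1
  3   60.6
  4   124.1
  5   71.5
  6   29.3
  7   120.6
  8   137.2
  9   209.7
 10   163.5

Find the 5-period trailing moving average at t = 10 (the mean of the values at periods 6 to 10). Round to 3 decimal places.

Sum of periods 6–10: 29.3 + 120.6 + 137.2 + 209.7 + 163.5 = 660.3
Divide by 5: 660.3 / 5 = 132.060

132.060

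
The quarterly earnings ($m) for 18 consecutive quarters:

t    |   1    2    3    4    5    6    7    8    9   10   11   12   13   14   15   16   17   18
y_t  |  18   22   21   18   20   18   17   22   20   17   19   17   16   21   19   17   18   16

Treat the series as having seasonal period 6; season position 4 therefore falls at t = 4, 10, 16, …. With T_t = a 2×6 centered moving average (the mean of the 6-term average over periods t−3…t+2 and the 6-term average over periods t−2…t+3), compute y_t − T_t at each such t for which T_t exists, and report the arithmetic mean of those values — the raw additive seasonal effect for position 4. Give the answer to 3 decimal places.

Season position 4 occurs at t = 4, 10 (where T_t is defined).
t=4: T_4 = 19.41667; y_4 − T_4 = 18 − 19.41667 = -1.41667
t=10: T_10 = 18.58333; y_10 − T_10 = 17 − 18.58333 = -1.58333
Mean deviation: (-1.41667 + -1.58333) / 2 = -1.500

-1.500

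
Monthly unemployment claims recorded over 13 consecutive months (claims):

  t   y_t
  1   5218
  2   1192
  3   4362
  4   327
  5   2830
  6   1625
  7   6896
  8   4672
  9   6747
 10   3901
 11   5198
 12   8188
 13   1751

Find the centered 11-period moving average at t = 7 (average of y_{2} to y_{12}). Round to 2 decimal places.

4176.18

Sum of periods 2–12: 1192 + 4362 + 327 + 2830 + 1625 + 6896 + 4672 + 6747 + 3901 + 5198 + 8188 = 45938
Divide by 11: 45938 / 11 = 4176.18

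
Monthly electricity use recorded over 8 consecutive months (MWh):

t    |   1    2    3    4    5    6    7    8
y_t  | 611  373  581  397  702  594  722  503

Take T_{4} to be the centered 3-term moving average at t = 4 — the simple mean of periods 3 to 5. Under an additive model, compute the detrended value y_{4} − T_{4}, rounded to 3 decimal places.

Trend T_4 = (581 + 397 + 702) / 3 = 1680/3 = 560.00000
Detrended value: 397 − 560.00000 = -163.000

-163.000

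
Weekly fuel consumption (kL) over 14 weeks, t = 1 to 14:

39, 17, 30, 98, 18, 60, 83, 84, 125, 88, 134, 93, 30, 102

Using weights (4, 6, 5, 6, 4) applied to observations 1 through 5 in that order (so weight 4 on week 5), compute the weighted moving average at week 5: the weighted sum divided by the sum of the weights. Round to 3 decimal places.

42.720

Weighted sum: 4·39 + 6·17 + 5·30 + 6·98 + 4·18 = 156 + 102 + 150 + 588 + 72 = 1068
Weight total: 4 + 6 + 5 + 6 + 4 = 25
WMA = 1068 / 25 = 42.720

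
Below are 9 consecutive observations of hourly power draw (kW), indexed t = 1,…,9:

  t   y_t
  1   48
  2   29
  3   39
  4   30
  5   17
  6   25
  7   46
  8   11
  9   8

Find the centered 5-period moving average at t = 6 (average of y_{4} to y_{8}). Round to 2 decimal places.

Sum of periods 4–8: 30 + 17 + 25 + 46 + 11 = 129
Divide by 5: 129 / 5 = 25.80

25.80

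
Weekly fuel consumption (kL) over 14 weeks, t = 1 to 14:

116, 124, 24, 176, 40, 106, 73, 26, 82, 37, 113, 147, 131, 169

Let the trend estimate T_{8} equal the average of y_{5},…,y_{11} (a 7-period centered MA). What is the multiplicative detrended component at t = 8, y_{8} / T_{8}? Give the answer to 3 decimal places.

0.382

Trend T_8 = (40 + 106 + 73 + 26 + 82 + 37 + 113) / 7 = 477/7 = 68.14286
Ratio to trend: 26 / 68.14286 = 0.382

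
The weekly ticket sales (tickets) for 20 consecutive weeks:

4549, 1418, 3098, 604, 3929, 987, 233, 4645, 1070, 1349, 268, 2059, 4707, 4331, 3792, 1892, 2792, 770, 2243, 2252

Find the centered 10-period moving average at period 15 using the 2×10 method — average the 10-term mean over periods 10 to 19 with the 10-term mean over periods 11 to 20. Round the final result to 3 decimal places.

2465.450

Sum over 10–19: 1349 + 268 + 2059 + 4707 + 4331 + 3792 + 1892 + 2792 + 770 + 2243 = 24203
Sum over 11–20: 268 + 2059 + 4707 + 4331 + 3792 + 1892 + 2792 + 770 + 2243 + 2252 = 25106
CMA at t=15 = (24203 + 25106) / (2·10) = 49309 / 20 = 2465.450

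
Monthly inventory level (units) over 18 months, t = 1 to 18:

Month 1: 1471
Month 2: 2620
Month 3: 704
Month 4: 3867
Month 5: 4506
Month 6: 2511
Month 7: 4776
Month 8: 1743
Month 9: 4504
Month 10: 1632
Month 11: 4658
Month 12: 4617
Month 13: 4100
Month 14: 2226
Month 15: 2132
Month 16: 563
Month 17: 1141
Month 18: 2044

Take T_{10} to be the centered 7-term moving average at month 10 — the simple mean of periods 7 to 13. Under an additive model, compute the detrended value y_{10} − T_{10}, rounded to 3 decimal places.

-2086.571

Trend T_10 = (4776 + 1743 + 4504 + 1632 + 4658 + 4617 + 4100) / 7 = 26030/7 = 3718.57143
Detrended value: 1632 − 3718.57143 = -2086.571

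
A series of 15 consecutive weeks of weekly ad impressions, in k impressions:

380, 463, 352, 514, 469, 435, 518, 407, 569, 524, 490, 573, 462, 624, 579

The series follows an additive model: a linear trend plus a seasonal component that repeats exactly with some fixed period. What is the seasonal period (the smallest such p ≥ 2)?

First differences y_{t+1} − y_t: 83, -111, 162, -45, -34, 83, -111, 162, -45, -34, 83, -111, …
The difference pattern repeats every 5 terms and not for any smaller step, so p = 5.

5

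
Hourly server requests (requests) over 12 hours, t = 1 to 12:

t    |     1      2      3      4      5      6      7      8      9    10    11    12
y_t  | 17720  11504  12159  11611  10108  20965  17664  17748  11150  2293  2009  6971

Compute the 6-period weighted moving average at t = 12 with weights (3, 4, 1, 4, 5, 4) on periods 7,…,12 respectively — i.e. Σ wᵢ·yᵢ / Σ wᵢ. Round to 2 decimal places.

8677.86

Weighted sum: 3·17664 + 4·17748 + 1·11150 + 4·2293 + 5·2009 + 4·6971 = 52992 + 70992 + 11150 + 9172 + 10045 + 27884 = 182235
Weight total: 3 + 4 + 1 + 4 + 5 + 4 = 21
WMA = 182235 / 21 = 8677.86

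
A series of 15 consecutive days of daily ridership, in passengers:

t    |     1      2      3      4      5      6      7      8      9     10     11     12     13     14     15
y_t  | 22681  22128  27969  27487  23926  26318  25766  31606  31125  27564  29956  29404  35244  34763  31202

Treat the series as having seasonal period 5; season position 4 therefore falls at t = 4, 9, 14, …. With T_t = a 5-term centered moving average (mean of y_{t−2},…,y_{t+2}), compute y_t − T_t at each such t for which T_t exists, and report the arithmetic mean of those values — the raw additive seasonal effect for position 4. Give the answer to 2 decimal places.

1921.50

Season position 4 occurs at t = 4, 9 (where T_t is defined).
t=4: T_4 = 25565.6000; y_4 − T_4 = 27487 − 25565.6000 = 1921.4000
t=9: T_9 = 29203.4000; y_9 − T_9 = 31125 − 29203.4000 = 1921.6000
Mean deviation: (1921.4000 + 1921.6000) / 2 = 1921.50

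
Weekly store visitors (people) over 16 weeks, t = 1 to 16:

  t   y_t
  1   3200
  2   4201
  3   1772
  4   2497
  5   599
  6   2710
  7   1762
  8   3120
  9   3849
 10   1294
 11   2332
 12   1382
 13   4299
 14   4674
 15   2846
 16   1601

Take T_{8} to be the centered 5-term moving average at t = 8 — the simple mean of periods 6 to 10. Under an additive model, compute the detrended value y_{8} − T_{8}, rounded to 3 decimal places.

Trend T_8 = (2710 + 1762 + 3120 + 3849 + 1294) / 5 = 12735/5 = 2547.00000
Detrended value: 3120 − 2547.00000 = 573.000

573.000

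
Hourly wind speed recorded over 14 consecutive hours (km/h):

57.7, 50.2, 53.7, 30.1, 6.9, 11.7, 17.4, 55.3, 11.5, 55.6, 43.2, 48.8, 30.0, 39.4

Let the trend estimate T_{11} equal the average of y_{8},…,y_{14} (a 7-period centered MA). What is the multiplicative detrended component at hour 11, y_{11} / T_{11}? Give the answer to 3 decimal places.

1.066

Trend T_11 = (55.3 + 11.5 + 55.6 + 43.2 + 48.8 + 30.0 + 39.4) / 7 = 283.8/7 = 40.54286
Ratio to trend: 43.2 / 40.54286 = 1.066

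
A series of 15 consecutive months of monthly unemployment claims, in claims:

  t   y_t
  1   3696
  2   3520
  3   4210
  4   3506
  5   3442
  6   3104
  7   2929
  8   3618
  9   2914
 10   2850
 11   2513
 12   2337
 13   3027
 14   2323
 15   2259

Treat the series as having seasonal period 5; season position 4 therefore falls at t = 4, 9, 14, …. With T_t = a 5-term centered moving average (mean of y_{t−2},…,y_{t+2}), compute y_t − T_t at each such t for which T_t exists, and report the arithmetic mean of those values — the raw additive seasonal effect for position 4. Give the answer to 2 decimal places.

Season position 4 occurs at t = 4, 9 (where T_t is defined).
t=4: T_4 = 3556.4000; y_4 − T_4 = 3506 − 3556.4000 = -50.4000
t=9: T_9 = 2964.8000; y_9 − T_9 = 2914 − 2964.8000 = -50.8000
Mean deviation: (-50.4000 + -50.8000) / 2 = -50.60

-50.60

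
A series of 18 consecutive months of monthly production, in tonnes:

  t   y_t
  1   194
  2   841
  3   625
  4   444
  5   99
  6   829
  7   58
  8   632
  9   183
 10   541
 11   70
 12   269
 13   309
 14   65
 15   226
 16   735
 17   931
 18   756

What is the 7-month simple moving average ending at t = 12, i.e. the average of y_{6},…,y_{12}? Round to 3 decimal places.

Sum of periods 6–12: 829 + 58 + 632 + 183 + 541 + 70 + 269 = 2582
Divide by 7: 2582 / 7 = 368.857

368.857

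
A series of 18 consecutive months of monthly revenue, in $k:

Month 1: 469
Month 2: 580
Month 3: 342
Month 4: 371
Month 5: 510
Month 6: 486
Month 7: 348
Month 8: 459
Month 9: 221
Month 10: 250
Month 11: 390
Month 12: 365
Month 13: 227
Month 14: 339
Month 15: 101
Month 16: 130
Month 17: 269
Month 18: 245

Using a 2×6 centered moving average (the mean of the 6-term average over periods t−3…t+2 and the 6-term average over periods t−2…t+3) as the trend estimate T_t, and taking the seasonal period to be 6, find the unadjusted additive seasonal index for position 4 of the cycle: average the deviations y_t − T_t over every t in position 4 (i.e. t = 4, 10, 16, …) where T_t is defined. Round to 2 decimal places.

Season position 4 occurs at t = 4, 10 (where T_t is defined).
t=4: T_4 = 449.5833; y_4 − T_4 = 371 − 449.5833 = -78.5833
t=10: T_10 = 328.7500; y_10 − T_10 = 250 − 328.7500 = -78.7500
Mean deviation: (-78.5833 + -78.7500) / 2 = -78.67

-78.67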